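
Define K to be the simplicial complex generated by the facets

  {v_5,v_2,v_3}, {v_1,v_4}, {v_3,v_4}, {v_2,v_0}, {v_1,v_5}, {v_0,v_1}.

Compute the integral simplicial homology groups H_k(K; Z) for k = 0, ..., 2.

H_0 ≅ Z,  H_1 ≅ Z^2,  H_2 = 0.

K has 6 vertices, 8 edges, 1 triangle.
rank ∂_0 = 0, rank ∂_1 = 5 ⇒ b_0 = 6 − 0 − 5 = 1; all invariant factors of ∂_1 are 1 so no torsion. So H_0 = Z.
rank ∂_1 = 5, rank ∂_2 = 1 ⇒ b_1 = 8 − 5 − 1 = 2; all invariant factors of ∂_2 are 1 so no torsion. So H_1 = Z^2.
rank ∂_2 = 1, rank ∂_3 = 0 ⇒ b_2 = 1 − 1 − 0 = 0. So H_2 = 0.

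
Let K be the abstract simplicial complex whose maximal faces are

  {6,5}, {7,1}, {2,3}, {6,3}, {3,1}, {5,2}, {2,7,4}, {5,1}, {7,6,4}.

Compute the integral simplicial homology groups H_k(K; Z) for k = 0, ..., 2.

Take the total order 1 < 2 < 3 < 4 < 5 < 6 < 7 on the vertex set. Then K (dimension 2) consists of the simplices:

  0-simplices (7): [1], [2], [3], [4], [5], [6], [7]
  1-simplices (12): [1,3], [1,5], [1,7], [2,3], [2,4], [2,5], [2,7], [3,6], [4,6], [4,7], [5,6], [6,7]
  2-simplices (2): [2,4,7], [4,6,7]

Hence C_0 ≅ Z^7, C_1 ≅ Z^12, C_2 ≅ Z^2.

∂_1: C_1 → C_0 maps an edge to its endpoints' difference, ∂[p,q] = q − p. For instance
  ∂[4,6] = [6] − [4].
This gives a 7×12 integer matrix of rank 6; reducing to Smith normal form yields diagonal entries (1,1,1,1,1,1).

∂_2: C_2 → C_1 acts by ∂[p,q,r] = [q,r] − [p,r] + [p,q]. For instance
  ∂[4,6,7] = [6,7] − [4,7] + [4,6],
  ∂[2,4,7] = [4,7] − [2,7] + [2,4].
This gives a 12×2 integer matrix of rank 2; reducing to Smith normal form yields diagonal entries (1,1).

Now H_k = ker ∂_k / im ∂_{k+1}, so:

  H_0: rank C_0 − rank ∂_1 = 7 − 6 = 1, and the invariant factors of ∂_1 are all 1, so H_0 ≅ Z.
  H_1: rank ker ∂_1 − rank ∂_2 = (12 − 6) − 2 = 4, and the invariant factors of ∂_2 are all 1, so H_1 ≅ Z^4.
  H_2: rank ker ∂_2 − rank ∂_3 = (2 − 2) − 0 = 0, and there is no ∂_3, so H_2 ≅ 0.

H_0 ≅ Z,  H_1 ≅ Z^4,  H_2 = 0.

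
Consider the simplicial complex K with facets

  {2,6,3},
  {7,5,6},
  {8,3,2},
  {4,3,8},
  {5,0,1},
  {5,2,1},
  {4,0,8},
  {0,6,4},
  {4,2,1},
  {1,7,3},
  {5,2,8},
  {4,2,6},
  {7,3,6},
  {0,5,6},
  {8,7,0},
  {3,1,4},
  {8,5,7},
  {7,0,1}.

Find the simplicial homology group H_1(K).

H_1 = Z ⊕ Z_2.

Order the vertices as 0 < 1 < 2 < 3 < 4 < 5 < 6 < 7 < 8. Listing each simplex with vertices in this order, K has dimension 2 with simplices:

  0-simplices (9): [0], [1], [2], [3], [4], [5], [6], [7], [8]
  1-simplices (27): (27 of them)
  2-simplices (18): [0,1,5], [0,1,7], [0,4,6], [0,4,8], [0,5,6], [0,7,8], [1,2,4], [1,2,5], [1,3,4], [1,3,7], [2,3,6], [2,3,8], [2,4,6], [2,5,8], [3,4,8], [3,6,7], [5,6,7], [5,7,8]

Hence C_0 ≅ Z^9, C_1 ≅ Z^27, C_2 ≅ Z^18.

Boundary ∂_1: C_1 → C_0 is given by ∂[p,q] = [q] − [p].
The resulting 9×27 matrix has rank 8, and its Smith normal form has invariant factors (1,1,1,1,1,1,1,1).

∂_2: C_2 → C_1 maps a triangle to the signed sum of its edges. For instance
  ∂[2,4,6] = [4,6] − [2,6] + [2,4],
  ∂[1,3,7] = [3,7] − [1,7] + [1,3].
The resulting 27×18 matrix has rank 18, and its Smith normal form has invariant factors (1,1,1,1,1,1,1,1,1,1,1,1,1,1,1,1,1,2).

From H_k ≅ ker(∂_k) / im(∂_{k+1}) we obtain:

  H_1: rank ker ∂_1 − rank ∂_2 = (27 − 8) − 18 = 1, and ∂_2 has invariant factor 2 > 1, so H_1 ≅ Z ⊕ Z_2.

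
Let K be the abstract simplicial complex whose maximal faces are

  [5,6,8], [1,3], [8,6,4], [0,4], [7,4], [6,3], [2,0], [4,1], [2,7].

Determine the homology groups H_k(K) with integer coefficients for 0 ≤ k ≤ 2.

H_0 = Z,  H_1 = Z^2,  H_2 = 0.

Order the vertices as 0 < 1 < 2 < 3 < 4 < 5 < 6 < 7 < 8. Listing each simplex with vertices in this order, K has dimension 2 with simplices:

  0-simplices (9): [0], [1], [2], [3], [4], [5], [6], [7], [8]
  1-simplices (12): [0,2], [0,4], [1,3], [1,4], [2,7], [3,6], [4,6], [4,7], [4,8], [5,6], [5,8], [6,8]
  2-simplices (2): [4,6,8], [5,6,8]

so the chain groups are C_0 ≅ Z^9, C_1 ≅ Z^12, C_2 ≅ Z^2.

The boundary map ∂_1: C_1 → C_0 sends each edge [p,q] (with p < q) to q − p.
This gives a 9×12 integer matrix of rank 8; reducing to Smith normal form yields diagonal entries (1,1,1,1,1,1,1,1).

The boundary map ∂_2: C_2 → C_1 sends each 2-simplex [p,q,r] to [q,r] − [p,r] + [p,q]. For instance
  ∂[5,6,8] = [6,8] − [5,8] + [5,6],
  ∂[4,6,8] = [6,8] − [4,8] + [4,6].
As a 12×2 matrix over Z this has rank 2, with invariant factors (1,1).

Reading off H_k = ker ∂_k / im ∂_{k+1}:

  H_0: rank C_0 − rank ∂_1 = 9 − 8 = 1, and the invariant factors of ∂_1 are all 1, so H_0 = Z.
  H_1: rank ker ∂_1 − rank ∂_2 = (12 − 8) − 2 = 2, and the invariant factors of ∂_2 are all 1, so H_1 = Z^2.
  H_2: rank ker ∂_2 − rank ∂_3 = (2 − 2) − 0 = 0, and there is no ∂_3, so H_2 = 0.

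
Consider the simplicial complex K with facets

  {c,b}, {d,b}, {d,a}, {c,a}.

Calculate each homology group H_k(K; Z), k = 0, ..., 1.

H_0 = Z,  H_1 = Z.

We work with the vertex ordering a < b < c < d. The simplices of K, each written with vertices in increasing order, are:

  0-simplices (4): a, b, c, d
  1-simplices (4): ac, ad, bc, bd

giving chain groups C_0 ≅ Z^4, C_1 ≅ Z^4.

∂_1: C_1 → C_0 is given by ∂[p,q] = [q] − [p]. For instance
  ∂bd = d − b.
As a 4×4 matrix over Z this has rank 3, with invariant factors (1,1,1).

Reading off H_k = ker ∂_k / im ∂_{k+1}:

  H_0: rank C_0 − rank ∂_1 = 4 − 3 = 1, and the invariant factors of ∂_1 are all 1, so H_0 ≅ Z.
  H_1: rank ker ∂_1 − rank ∂_2 = (4 − 3) − 0 = 1, and there is no ∂_2, so H_1 ≅ Z.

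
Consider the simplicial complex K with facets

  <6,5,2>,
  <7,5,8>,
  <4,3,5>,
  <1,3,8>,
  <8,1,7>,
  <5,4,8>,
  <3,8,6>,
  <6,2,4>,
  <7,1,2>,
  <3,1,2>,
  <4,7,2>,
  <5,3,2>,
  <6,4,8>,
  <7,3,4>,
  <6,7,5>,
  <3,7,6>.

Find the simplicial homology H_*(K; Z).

Fix the vertex order 1 < 2 < 3 < 4 < 5 < 6 < 7 < 8 and write every simplex with vertices in increasing order. Then dim K = 2 and the simplices of K are:

  0-simplices (8): [1], [2], [3], [4], [5], [6], [7], [8]
  1-simplices (24): (24 of them)
  2-simplices (16): [1,2,3], [1,2,7], [1,3,8], [1,7,8], [2,3,5], [2,4,6], [2,4,7], [2,5,6], [3,4,5], [3,4,7], [3,6,7], [3,6,8], [4,5,8], [4,6,8], [5,6,7], [5,7,8]

so the chain groups are C_0 ≅ Z^8, C_1 ≅ Z^24, C_2 ≅ Z^16.

∂_1: C_1 → C_0 sends each edge [p,q] (with p < q) to q − p. For instance
  ∂[4,7] = [7] − [4].
The 8×24 boundary matrix has rank 7 and Smith normal form diag(1,1,1,1,1,1,1).

Boundary ∂_2: C_2 → C_1 maps a triangle to the signed sum of its edges. For instance
  ∂[2,5,6] = [5,6] − [2,6] + [2,5],
  ∂[3,4,7] = [4,7] − [3,7] + [3,4].
The 24×16 boundary matrix has rank 15 and Smith normal form diag(1,1,1,1,1,1,1,1,1,1,1,1,1,1,1).

From H_k ≅ ker(∂_k) / im(∂_{k+1}) we obtain:

  H_0: rank C_0 − rank ∂_1 = 8 − 7 = 1, and the invariant factors of ∂_1 are all 1, so H_0 = Z.
  H_1: rank ker ∂_1 − rank ∂_2 = (24 − 7) − 15 = 2, and the invariant factors of ∂_2 are all 1, so H_1 = Z^2.
  H_2: rank ker ∂_2 − rank ∂_3 = (16 − 15) − 0 = 1, and there is no ∂_3, so H_2 = Z.

(K is a triangulation of the torus T^2.)

H_0 ≅ Z,  H_1 ≅ Z^2,  H_2 ≅ Z.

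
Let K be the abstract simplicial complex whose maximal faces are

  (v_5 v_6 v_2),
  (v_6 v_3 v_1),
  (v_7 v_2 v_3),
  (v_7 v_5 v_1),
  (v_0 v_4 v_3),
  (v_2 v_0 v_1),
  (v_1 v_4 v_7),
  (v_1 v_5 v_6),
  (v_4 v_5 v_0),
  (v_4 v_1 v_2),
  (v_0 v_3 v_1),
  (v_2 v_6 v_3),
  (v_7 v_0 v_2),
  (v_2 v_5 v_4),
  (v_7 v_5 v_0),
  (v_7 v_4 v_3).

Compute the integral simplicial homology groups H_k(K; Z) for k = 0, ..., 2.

H_0 = Z,  H_1 = Z^2,  H_2 = Z.

Take the total order v_0 < v_1 < v_2 < v_3 < v_4 < v_5 < v_6 < v_7 on the vertex set. Then K (dimension 2) consists of the simplices:

  0-simplices (8): [v_0], [v_1], [v_2], [v_3], [v_4], [v_5], [v_6], [v_7]
  1-simplices (24): (24 of them)
  2-simplices (16): (16 of them)

giving chain groups C_0 ≅ Z^8, C_1 ≅ Z^24, C_2 ≅ Z^16.

Boundary ∂_1: C_1 → C_0 is given by ∂[p,q] = [q] − [p]. For instance
  ∂[v_3,v_7] = [v_7] − [v_3].
The resulting 8×24 matrix has rank 7, and its Smith normal form has invariant factors (1,1,1,1,1,1,1).

The boundary map ∂_2: C_2 → C_1 maps a triangle to the signed sum of its edges. For instance
  ∂[v_2,v_4,v_5] = [v_4,v_5] − [v_2,v_5] + [v_2,v_4],
  ∂[v_2,v_3,v_7] = [v_3,v_7] − [v_2,v_7] + [v_2,v_3].
The 24×16 boundary matrix has rank 15 and Smith normal form diag(1,1,1,1,1,1,1,1,1,1,1,1,1,1,1).

Computing H_k = (kernel of ∂_k) / (image of ∂_{k+1}):

  H_0: rank C_0 − rank ∂_1 = 8 − 7 = 1, and the invariant factors of ∂_1 are all 1, so H_0 = Z.
  H_1: rank ker ∂_1 − rank ∂_2 = (24 − 7) − 15 = 2, and the invariant factors of ∂_2 are all 1, so H_1 = Z^2.
  H_2: rank ker ∂_2 − rank ∂_3 = (16 − 15) − 0 = 1, and there is no ∂_3, so H_2 = Z.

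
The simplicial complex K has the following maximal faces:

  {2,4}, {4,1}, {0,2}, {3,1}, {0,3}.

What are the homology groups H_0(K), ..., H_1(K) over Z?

We work with the vertex ordering 0 < 1 < 2 < 3 < 4. The simplices of K, each written with vertices in increasing order, are:

  0-simplices (5): [0], [1], [2], [3], [4]
  1-simplices (5): [0,2], [0,3], [1,3], [1,4], [2,4]

so the chain groups are C_0 ≅ Z^5, C_1 ≅ Z^5.

The boundary map ∂_1: C_1 → C_0 is given by ∂[p,q] = [q] − [p]. For instance
  ∂[0,3] = [3] − [0].
The 5×5 boundary matrix has rank 4 and Smith normal form diag(1,1,1,1).

Now H_k = ker ∂_k / im ∂_{k+1}, so:

  H_0: rank C_0 − rank ∂_1 = 5 − 4 = 1, and the invariant factors of ∂_1 are all 1, so H_0 = Z.
  H_1: rank ker ∂_1 − rank ∂_2 = (5 − 4) − 0 = 1, and there is no ∂_2, so H_1 = Z.

H_0 ≅ Z,  H_1 ≅ Z.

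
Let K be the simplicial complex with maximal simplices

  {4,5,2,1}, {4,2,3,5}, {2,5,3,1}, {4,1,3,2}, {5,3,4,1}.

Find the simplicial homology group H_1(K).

H_1 = 0.

Take the total order 1 < 2 < 3 < 4 < 5 on the vertex set. Then K (dimension 3) consists of the simplices:

  0-simplices (5): [1], [2], [3], [4], [5]
  1-simplices (10): [1,2], [1,3], [1,4], [1,5], [2,3], [2,4], [2,5], [3,4], [3,5], [4,5]
  2-simplices (10): [1,2,3], [1,2,4], [1,2,5], [1,3,4], [1,3,5], [1,4,5], [2,3,4], [2,3,5], [2,4,5], [3,4,5]
  3-simplices (5): [1,2,3,4], [1,2,3,5], [1,2,4,5], [1,3,4,5], [2,3,4,5]

so the chain groups are C_0 ≅ Z^5, C_1 ≅ Z^10, C_2 ≅ Z^10, C_3 ≅ Z^5.

The boundary map ∂_1: C_1 → C_0 maps an edge to its endpoints' difference, ∂[p,q] = q − p. For instance
  ∂[1,2] = [2] − [1].
This gives a 5×10 integer matrix of rank 4; reducing to Smith normal form yields diagonal entries (1,1,1,1).

∂_2: C_2 → C_1 maps a triangle to the signed sum of its edges. For instance
  ∂[1,4,5] = [4,5] − [1,5] + [1,4],
  ∂[1,3,4] = [3,4] − [1,4] + [1,3].
The 10×10 boundary matrix has rank 6 and Smith normal form diag(1,1,1,1,1,1).

The boundary map ∂_3: C_3 → C_2 sends each 3-simplex σ to the alternating sum Σ_i (−1)^i (σ with its i-th vertex removed). For instance
  ∂[1,2,4,5] = [2,4,5] − [1,4,5] + [1,2,5] − [1,2,4],
  ∂[1,2,3,5] = [2,3,5] − [1,3,5] + [1,2,5] − [1,2,3].
The resulting 10×5 matrix has rank 4, and its Smith normal form has invariant factors (1,1,1,1).

Now H_k = ker ∂_k / im ∂_{k+1}, so:

  H_1: rank ker ∂_1 − rank ∂_2 = (10 − 4) − 6 = 0, and the invariant factors of ∂_2 are all 1, so H_1 = 0.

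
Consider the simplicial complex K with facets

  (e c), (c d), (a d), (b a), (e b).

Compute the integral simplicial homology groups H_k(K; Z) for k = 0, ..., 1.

H_0 = Z,  H_1 = Z.

We work with the vertex ordering a < b < c < d < e. The simplices of K, each written with vertices in increasing order, are:

  0-simplices (5): a, b, c, d, e
  1-simplices (5): ab, ad, be, cd, ce

giving chain groups C_0 ≅ Z^5, C_1 ≅ Z^5.

Boundary ∂_1: C_1 → C_0 maps an edge to its endpoints' difference, ∂[p,q] = q − p.
This gives a 5×5 integer matrix of rank 4; reducing to Smith normal form yields diagonal entries (1,1,1,1).

Now H_k = ker ∂_k / im ∂_{k+1}, so:

  H_0: rank C_0 − rank ∂_1 = 5 − 4 = 1, and the invariant factors of ∂_1 are all 1, so H_0 = Z.
  H_1: rank ker ∂_1 − rank ∂_2 = (5 − 4) − 0 = 1, and there is no ∂_2, so H_1 = Z.

(K is a triangulation of the circle S^1.)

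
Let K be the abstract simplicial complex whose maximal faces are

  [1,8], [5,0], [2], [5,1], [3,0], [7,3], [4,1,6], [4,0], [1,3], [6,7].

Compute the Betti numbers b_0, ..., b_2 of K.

b_0 = 2, b_1 = 3, b_2 = 0.

K has 9 vertices, 11 edges, 1 triangle.
rank ∂_0 = 0, rank ∂_1 = 7 ⇒ b_0 = 9 − 0 − 7 = 2; all invariant factors of ∂_1 are 1 so no torsion. So H_0 = Z^2.
rank ∂_1 = 7, rank ∂_2 = 1 ⇒ b_1 = 11 − 7 − 1 = 3; all invariant factors of ∂_2 are 1 so no torsion. So H_1 = Z^3.
rank ∂_2 = 1, rank ∂_3 = 0 ⇒ b_2 = 1 − 1 − 0 = 0. So H_2 = 0.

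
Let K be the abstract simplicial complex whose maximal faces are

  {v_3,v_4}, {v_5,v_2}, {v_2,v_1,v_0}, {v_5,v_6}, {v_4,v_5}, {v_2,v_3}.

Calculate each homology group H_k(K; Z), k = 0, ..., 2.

Order the vertices as v_0 < v_1 < v_2 < v_3 < v_4 < v_5 < v_6. Listing each simplex with vertices in this order, K has dimension 2 with simplices:

  0-simplices (7): [v_0], [v_1], [v_2], [v_3], [v_4], [v_5], [v_6]
  1-simplices (8): [v_0,v_1], [v_0,v_2], [v_1,v_2], [v_2,v_3], [v_2,v_5], [v_3,v_4], [v_4,v_5], [v_5,v_6]
  2-simplices (1): [v_0,v_1,v_2]

Hence C_0 ≅ Z^7, C_1 ≅ Z^8, C_2 ≅ Z^1.

∂_1: C_1 → C_0 sends each edge [p,q] (with p < q) to q − p. For instance
  ∂[v_5,v_6] = [v_6] − [v_5].
This gives a 7×8 integer matrix of rank 6; reducing to Smith normal form yields diagonal entries (1,1,1,1,1,1).

Boundary ∂_2: C_2 → C_1 sends each 2-simplex [p,q,r] to [q,r] − [p,r] + [p,q]. For instance
  ∂[v_0,v_1,v_2] = [v_1,v_2] − [v_0,v_2] + [v_0,v_1].
The resulting 8×1 matrix has rank 1, and its Smith normal form has invariant factors (1).

Reading off H_k = ker ∂_k / im ∂_{k+1}:

  H_0: rank C_0 − rank ∂_1 = 7 − 6 = 1, and the invariant factors of ∂_1 are all 1, so H_0 = Z.
  H_1: rank ker ∂_1 − rank ∂_2 = (8 − 6) − 1 = 1, and the invariant factors of ∂_2 are all 1, so H_1 = Z.
  H_2: rank ker ∂_2 − rank ∂_3 = (1 − 1) − 0 = 0, and there is no ∂_3, so H_2 = 0.

H_0 = Z,  H_1 = Z,  H_2 = 0.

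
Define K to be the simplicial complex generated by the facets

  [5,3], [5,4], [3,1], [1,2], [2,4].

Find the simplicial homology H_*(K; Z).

K has 5 vertices, 5 edges.
rank ∂_0 = 0, rank ∂_1 = 4 ⇒ b_0 = 5 − 0 − 4 = 1; all invariant factors of ∂_1 are 1 so no torsion. So H_0 = Z.
rank ∂_1 = 4, rank ∂_2 = 0 ⇒ b_1 = 5 − 4 − 0 = 1. So H_1 = Z.

H_0 = Z,  H_1 = Z.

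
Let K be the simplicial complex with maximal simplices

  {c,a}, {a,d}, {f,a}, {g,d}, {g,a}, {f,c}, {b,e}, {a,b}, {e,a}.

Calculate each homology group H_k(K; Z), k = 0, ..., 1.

H_0 ≅ Z,  H_1 ≅ Z^3.

Take the total order a < b < c < d < e < f < g on the vertex set. Then K (dimension 1) consists of the simplices:

  0-simplices (7): a, b, c, d, e, f, g
  1-simplices (9): ab, ac, ad, ae, af, ag, be, cf, dg

giving chain groups C_0 ≅ Z^7, C_1 ≅ Z^9.

Boundary ∂_1: C_1 → C_0 maps an edge to its endpoints' difference, ∂[p,q] = q − p. For instance
  ∂cf = f − c.
The resulting 7×9 matrix has rank 6, and its Smith normal form has invariant factors (1,1,1,1,1,1).

From H_k ≅ ker(∂_k) / im(∂_{k+1}) we obtain:

  H_0: rank C_0 − rank ∂_1 = 7 − 6 = 1, and the invariant factors of ∂_1 are all 1, so H_0 ≅ Z.
  H_1: rank ker ∂_1 − rank ∂_2 = (9 − 6) − 0 = 3, and there is no ∂_2, so H_1 ≅ Z^3.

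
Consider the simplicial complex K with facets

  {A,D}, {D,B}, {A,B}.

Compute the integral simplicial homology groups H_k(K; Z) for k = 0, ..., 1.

H_0 ≅ Z,  H_1 ≅ Z.

Fix the vertex order A < B < D and write every simplex with vertices in increasing order. Then dim K = 1 and the simplices of K are:

  0-simplices (3): A, B, D
  1-simplices (3): AB, AD, BD

Hence C_0 ≅ Z^3, C_1 ≅ Z^3.

The boundary map ∂_1: C_1 → C_0 is given by ∂[p,q] = [q] − [p].
As a 3×3 matrix over Z this has rank 2, with invariant factors (1,1).

From H_k ≅ ker(∂_k) / im(∂_{k+1}) we obtain:

  H_0: rank C_0 − rank ∂_1 = 3 − 2 = 1, and the invariant factors of ∂_1 are all 1, so H_0 ≅ Z.
  H_1: rank ker ∂_1 − rank ∂_2 = (3 − 2) − 0 = 1, and there is no ∂_2, so H_1 ≅ Z.

(K is a triangulation of the circle S^1.)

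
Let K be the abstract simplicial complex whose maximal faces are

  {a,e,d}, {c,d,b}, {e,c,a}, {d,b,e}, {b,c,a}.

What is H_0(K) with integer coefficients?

H_0 = Z.

We work with the vertex ordering a < b < c < d < e. The simplices of K, each written with vertices in increasing order, are:

  0-simplices (5): a, b, c, d, e
  1-simplices (10): ab, ac, ad, ae, bc, bd, be, cd, ce, de
  2-simplices (5): abc, ace, ade, bcd, bde

giving chain groups C_0 ≅ Z^5, C_1 ≅ Z^10, C_2 ≅ Z^5.

The boundary map ∂_1: C_1 → C_0 sends each edge [p,q] (with p < q) to q − p. For instance
  ∂de = e − d.
The 5×10 boundary matrix has rank 4 and Smith normal form diag(1,1,1,1).

Boundary ∂_2: C_2 → C_1 sends each 2-simplex [p,q,r] to [q,r] − [p,r] + [p,q]. For instance
  ∂bde = de − be + bd,
  ∂ace = ce − ae + ac.
As a 10×5 matrix over Z this has rank 5, with invariant factors (1,1,1,1,1).

Computing H_k = (kernel of ∂_k) / (image of ∂_{k+1}):

  H_0: rank C_0 − rank ∂_1 = 5 − 4 = 1, and the invariant factors of ∂_1 are all 1, so H_0 ≅ Z.

(K is a triangulation of the Möbius band.)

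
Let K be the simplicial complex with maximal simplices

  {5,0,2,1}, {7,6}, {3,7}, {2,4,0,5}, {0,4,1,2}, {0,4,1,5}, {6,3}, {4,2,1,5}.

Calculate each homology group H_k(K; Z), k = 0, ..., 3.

H_0 = Z^2,  H_1 = Z,  H_2 = 0,  H_3 = Z.

Order the vertices as 0 < 1 < 2 < 3 < 4 < 5 < 6 < 7. Listing each simplex with vertices in this order, K has dimension 3 with simplices:

  0-simplices (8): [0], [1], [2], [3], [4], [5], [6], [7]
  1-simplices (13): [0,1], [0,2], [0,4], [0,5], [1,2], [1,4], [1,5], [2,4], [2,5], [3,6], [3,7], [4,5], [6,7]
  2-simplices (10): [0,1,2], [0,1,4], [0,1,5], [0,2,4], [0,2,5], [0,4,5], [1,2,4], [1,2,5], [1,4,5], [2,4,5]
  3-simplices (5): [0,1,2,4], [0,1,2,5], [0,1,4,5], [0,2,4,5], [1,2,4,5]

so the chain groups are C_0 ≅ Z^8, C_1 ≅ Z^13, C_2 ≅ Z^10, C_3 ≅ Z^5.

The boundary map ∂_1: C_1 → C_0 is given by ∂[p,q] = [q] − [p]. For instance
  ∂[2,4] = [4] − [2].
The 8×13 boundary matrix has rank 6 and Smith normal form diag(1,1,1,1,1,1).

∂_2: C_2 → C_1 acts by ∂[p,q,r] = [q,r] − [p,r] + [p,q]. For instance
  ∂[1,4,5] = [4,5] − [1,5] + [1,4],
  ∂[0,1,4] = [1,4] − [0,4] + [0,1].
The 13×10 boundary matrix has rank 6 and Smith normal form diag(1,1,1,1,1,1).

Boundary ∂_3: C_3 → C_2 sends each 3-simplex σ to the alternating sum Σ_i (−1)^i (σ with its i-th vertex removed). For instance
  ∂[0,2,4,5] = [2,4,5] − [0,4,5] + [0,2,5] − [0,2,4],
  ∂[0,1,4,5] = [1,4,5] − [0,4,5] + [0,1,5] − [0,1,4].
The 10×5 boundary matrix has rank 4 and Smith normal form diag(1,1,1,1).

From H_k ≅ ker(∂_k) / im(∂_{k+1}) we obtain:

  H_0: rank C_0 − rank ∂_1 = 8 − 6 = 2, and the invariant factors of ∂_1 are all 1, so H_0 = Z^2.
  H_1: rank ker ∂_1 − rank ∂_2 = (13 − 6) − 6 = 1, and the invariant factors of ∂_2 are all 1, so H_1 = Z.
  H_2: rank ker ∂_2 − rank ∂_3 = (10 − 6) − 4 = 0, and the invariant factors of ∂_3 are all 1, so H_2 = 0.
  H_3: rank ker ∂_3 − rank ∂_4 = (5 − 4) − 0 = 1, and there is no ∂_4, so H_3 = Z.

(K is a triangulation of the disjoint union of the 3-sphere S^3 and the circle S^1.)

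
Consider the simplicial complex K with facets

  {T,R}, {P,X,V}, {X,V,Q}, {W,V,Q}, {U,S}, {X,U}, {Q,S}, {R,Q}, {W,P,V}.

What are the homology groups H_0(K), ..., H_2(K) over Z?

K has 9 vertices, 13 edges, 4 triangles.
rank ∂_0 = 0, rank ∂_1 = 8 ⇒ b_0 = 9 − 0 − 8 = 1; all invariant factors of ∂_1 are 1 so no torsion. So H_0 = Z.
rank ∂_1 = 8, rank ∂_2 = 4 ⇒ b_1 = 13 − 8 − 4 = 1; all invariant factors of ∂_2 are 1 so no torsion. So H_1 = Z.
rank ∂_2 = 4, rank ∂_3 = 0 ⇒ b_2 = 4 − 4 − 0 = 0. So H_2 = 0.

H_0 ≅ Z,  H_1 ≅ Z,  H_2 = 0.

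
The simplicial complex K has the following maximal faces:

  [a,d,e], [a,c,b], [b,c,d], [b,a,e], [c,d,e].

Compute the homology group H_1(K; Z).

H_1 ≅ Z.

Fix the vertex order a < b < c < d < e and write every simplex with vertices in increasing order. Then dim K = 2 and the simplices of K are:

  0-simplices (5): a, b, c, d, e
  1-simplices (10): ab, ac, ad, ae, bc, bd, be, cd, ce, de
  2-simplices (5): abc, abe, ade, bcd, cde

so the chain groups are C_0 ≅ Z^5, C_1 ≅ Z^10, C_2 ≅ Z^5.

∂_1: C_1 → C_0 sends each edge [p,q] (with p < q) to q − p. For instance
  ∂bd = d − b.
The 5×10 boundary matrix has rank 4 and Smith normal form diag(1,1,1,1).

∂_2: C_2 → C_1 sends each 2-simplex [p,q,r] to [q,r] − [p,r] + [p,q]. For instance
  ∂abc = bc − ac + ab,
  ∂cde = de − ce + cd.
This gives a 10×5 integer matrix of rank 5; reducing to Smith normal form yields diagonal entries (1,1,1,1,1).

Reading off H_k = ker ∂_k / im ∂_{k+1}:

  H_1: rank ker ∂_1 − rank ∂_2 = (10 − 4) − 5 = 1, and the invariant factors of ∂_2 are all 1, so H_1 ≅ Z.

(K is a triangulation of the Möbius band.)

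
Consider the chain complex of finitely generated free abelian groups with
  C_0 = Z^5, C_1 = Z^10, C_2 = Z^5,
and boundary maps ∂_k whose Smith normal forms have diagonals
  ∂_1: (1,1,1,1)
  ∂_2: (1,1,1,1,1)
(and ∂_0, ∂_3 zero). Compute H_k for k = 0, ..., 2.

H_0: b_0 = 5 − 0 − 4 = 1; torsion from ∂_1 factors > 1: none. So H_0 = Z.
H_1: b_1 = 10 − 4 − 5 = 1; torsion from ∂_2 factors > 1: none. So H_1 = Z.
H_2: b_2 = 5 − 5 − 0 = 0; torsion from ∂_3 factors > 1: none. So H_2 = 0.

H_0 = Z,  H_1 = Z,  H_2 = 0.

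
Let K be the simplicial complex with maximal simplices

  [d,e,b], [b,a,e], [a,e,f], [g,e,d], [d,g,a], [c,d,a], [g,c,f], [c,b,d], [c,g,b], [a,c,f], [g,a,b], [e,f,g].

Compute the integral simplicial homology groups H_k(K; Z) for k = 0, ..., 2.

Order the vertices as a < b < c < d < e < f < g. Listing each simplex with vertices in this order, K has dimension 2 with simplices:

  0-simplices (7): a, b, c, d, e, f, g
  1-simplices (18): ab, ac, ad, ae, af, ag, bc, bd, be, bg, cd, cf, cg, de, dg, ef, eg, fg
  2-simplices (12): abe, abg, acd, acf, adg, aef, bcd, bcg, bde, cfg, deg, efg

giving chain groups C_0 ≅ Z^7, C_1 ≅ Z^18, C_2 ≅ Z^12.

The boundary map ∂_1: C_1 → C_0 is given by ∂[p,q] = [q] − [p]. For instance
  ∂bd = d − b.
The resulting 7×18 matrix has rank 6, and its Smith normal form has invariant factors (1,1,1,1,1,1).

The boundary map ∂_2: C_2 → C_1 maps a triangle to the signed sum of its edges. For instance
  ∂bcg = cg − bg + bc,
  ∂efg = fg − eg + ef.
As a 18×12 matrix over Z this has rank 12, with invariant factors (1,1,1,1,1,1,1,1,1,1,1,2).

Now H_k = ker ∂_k / im ∂_{k+1}, so:

  H_0: rank C_0 − rank ∂_1 = 7 − 6 = 1, and the invariant factors of ∂_1 are all 1, so H_0 ≅ Z.
  H_1: rank ker ∂_1 − rank ∂_2 = (18 − 6) − 12 = 0, and ∂_2 has invariant factor 2 > 1, so H_1 ≅ Z/2.
  H_2: rank ker ∂_2 − rank ∂_3 = (12 − 12) − 0 = 0, and there is no ∂_3, so H_2 ≅ 0.

(K is a triangulation of the real projective plane RP^2.)

H_0 = Z,  H_1 = Z/2,  H_2 = 0.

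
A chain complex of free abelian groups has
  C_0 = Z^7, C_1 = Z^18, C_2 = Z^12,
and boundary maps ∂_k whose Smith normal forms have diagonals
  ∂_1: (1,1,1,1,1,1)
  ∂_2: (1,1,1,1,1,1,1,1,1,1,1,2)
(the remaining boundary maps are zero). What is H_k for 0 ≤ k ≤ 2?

H_0: b_0 = 7 − 0 − 6 = 1; torsion from ∂_1 factors > 1: none. So H_0 ≅ Z.
H_1: b_1 = 18 − 6 − 12 = 0; torsion from ∂_2 factors > 1: [2]. So H_1 ≅ Z/2.
H_2: b_2 = 12 − 12 − 0 = 0; torsion from ∂_3 factors > 1: none. So H_2 ≅ 0.

H_0 ≅ Z,  H_1 ≅ Z/2,  H_2 = 0.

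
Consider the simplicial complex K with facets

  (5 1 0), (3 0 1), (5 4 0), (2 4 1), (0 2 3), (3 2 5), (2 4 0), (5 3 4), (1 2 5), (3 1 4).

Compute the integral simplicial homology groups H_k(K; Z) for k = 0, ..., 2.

H_0 = Z,  H_1 = Z/2,  H_2 = 0.

Order the vertices as 0 < 1 < 2 < 3 < 4 < 5. Listing each simplex with vertices in this order, K has dimension 2 with simplices:

  0-simplices (6): [0], [1], [2], [3], [4], [5]
  1-simplices (15): [0,1], [0,2], [0,3], [0,4], [0,5], [1,2], [1,3], [1,4], [1,5], [2,3], [2,4], [2,5], [3,4], [3,5], [4,5]
  2-simplices (10): [0,1,3], [0,1,5], [0,2,3], [0,2,4], [0,4,5], [1,2,4], [1,2,5], [1,3,4], [2,3,5], [3,4,5]

so the chain groups are C_0 ≅ Z^6, C_1 ≅ Z^15, C_2 ≅ Z^10.

Boundary ∂_1: C_1 → C_0 sends each edge [p,q] (with p < q) to q − p. For instance
  ∂[2,5] = [5] − [2].
As a 6×15 matrix over Z this has rank 5, with invariant factors (1,1,1,1,1).

∂_2: C_2 → C_1 acts by ∂[p,q,r] = [q,r] − [p,r] + [p,q]. For instance
  ∂[0,1,3] = [1,3] − [0,3] + [0,1],
  ∂[2,3,5] = [3,5] − [2,5] + [2,3].
This gives a 15×10 integer matrix of rank 10; reducing to Smith normal form yields diagonal entries (1,1,1,1,1,1,1,1,1,2).

Computing H_k = (kernel of ∂_k) / (image of ∂_{k+1}):

  H_0: rank C_0 − rank ∂_1 = 6 − 5 = 1, and the invariant factors of ∂_1 are all 1, so H_0 ≅ Z.
  H_1: rank ker ∂_1 − rank ∂_2 = (15 − 5) − 10 = 0, and ∂_2 has invariant factor 2 > 1, so H_1 ≅ Z/2.
  H_2: rank ker ∂_2 − rank ∂_3 = (10 − 10) − 0 = 0, and there is no ∂_3, so H_2 ≅ 0.

(K is a triangulation of the real projective plane RP^2.)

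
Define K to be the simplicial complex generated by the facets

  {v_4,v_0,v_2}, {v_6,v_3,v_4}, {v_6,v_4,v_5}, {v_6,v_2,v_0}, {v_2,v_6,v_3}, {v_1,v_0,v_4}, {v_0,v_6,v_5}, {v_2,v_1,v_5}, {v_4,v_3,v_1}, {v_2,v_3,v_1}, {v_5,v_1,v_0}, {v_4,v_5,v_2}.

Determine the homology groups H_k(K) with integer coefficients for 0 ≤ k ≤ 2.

H_0 ≅ Z,  H_1 ≅ Z/2,  H_2 = 0.

Fix the vertex order v_0 < v_1 < v_2 < v_3 < v_4 < v_5 < v_6 and write every simplex with vertices in increasing order. Then dim K = 2 and the simplices of K are:

  0-simplices (7): [v_0], [v_1], [v_2], [v_3], [v_4], [v_5], [v_6]
  1-simplices (18): (18 of them)
  2-simplices (12): (12 of them)

Hence C_0 ≅ Z^7, C_1 ≅ Z^18, C_2 ≅ Z^12.

The boundary map ∂_1: C_1 → C_0 is given by ∂[p,q] = [q] − [p]. For instance
  ∂[v_2,v_4] = [v_4] − [v_2].
The resulting 7×18 matrix has rank 6, and its Smith normal form has invariant factors (1,1,1,1,1,1).

Boundary ∂_2: C_2 → C_1 maps a triangle to the signed sum of its edges. For instance
  ∂[v_0,v_2,v_6] = [v_2,v_6] − [v_0,v_6] + [v_0,v_2],
  ∂[v_4,v_5,v_6] = [v_5,v_6] − [v_4,v_6] + [v_4,v_5].
The 18×12 boundary matrix has rank 12 and Smith normal form diag(1,1,1,1,1,1,1,1,1,1,1,2).

From H_k ≅ ker(∂_k) / im(∂_{k+1}) we obtain:

  H_0: rank C_0 − rank ∂_1 = 7 − 6 = 1, and the invariant factors of ∂_1 are all 1, so H_0 = Z.
  H_1: rank ker ∂_1 − rank ∂_2 = (18 − 6) − 12 = 0, and ∂_2 has invariant factor 2 > 1, so H_1 = Z/2.
  H_2: rank ker ∂_2 − rank ∂_3 = (12 − 12) − 0 = 0, and there is no ∂_3, so H_2 = 0.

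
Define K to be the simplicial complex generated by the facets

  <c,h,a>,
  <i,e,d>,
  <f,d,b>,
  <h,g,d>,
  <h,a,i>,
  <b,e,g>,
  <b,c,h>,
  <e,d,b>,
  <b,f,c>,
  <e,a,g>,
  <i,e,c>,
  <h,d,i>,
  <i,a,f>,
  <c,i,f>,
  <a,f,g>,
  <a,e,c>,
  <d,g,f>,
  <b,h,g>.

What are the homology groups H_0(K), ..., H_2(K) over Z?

Order the vertices as a < b < c < d < e < f < g < h < i. Listing each simplex with vertices in this order, K has dimension 2 with simplices:

  0-simplices (9): a, b, c, d, e, f, g, h, i
  1-simplices (27): ac, ae, af, ag, ah, ai, bc, bd, be, bf, bg, bh, ce, cf, ch, ci, de, df, dg, dh, di, eg, ei, fg, fi, gh, hi
  2-simplices (18): ace, ach, aeg, afg, afi, ahi, bcf, bch, bde, bdf, beg, bgh, cei, cfi, dei, dfg, dgh, dhi

Hence C_0 ≅ Z^9, C_1 ≅ Z^27, C_2 ≅ Z^18.

Boundary ∂_1: C_1 → C_0 sends each edge [p,q] (with p < q) to q − p. For instance
  ∂ci = i − c.
The resulting 9×27 matrix has rank 8, and its Smith normal form has invariant factors (1,1,1,1,1,1,1,1).

∂_2: C_2 → C_1 sends each 2-simplex [p,q,r] to [q,r] − [p,r] + [p,q]. For instance
  ∂bch = ch − bh + bc,
  ∂dgh = gh − dh + dg.
As a 27×18 matrix over Z this has rank 18, with invariant factors (1,1,1,1,1,1,1,1,1,1,1,1,1,1,1,1,1,2).

Computing H_k = (kernel of ∂_k) / (image of ∂_{k+1}):

  H_0: rank C_0 − rank ∂_1 = 9 − 8 = 1, and the invariant factors of ∂_1 are all 1, so H_0 = Z.
  H_1: rank ker ∂_1 − rank ∂_2 = (27 − 8) − 18 = 1, and ∂_2 has invariant factor 2 > 1, so H_1 = Z ⊕ Z/2Z.
  H_2: rank ker ∂_2 − rank ∂_3 = (18 − 18) − 0 = 0, and there is no ∂_3, so H_2 = 0.

As a check, the Euler characteristic is 9 − 27 + 18 = 0, which agrees with 1 − 1 + 0 = 0.

H_0 = Z,  H_1 = Z ⊕ Z/2Z,  H_2 = 0.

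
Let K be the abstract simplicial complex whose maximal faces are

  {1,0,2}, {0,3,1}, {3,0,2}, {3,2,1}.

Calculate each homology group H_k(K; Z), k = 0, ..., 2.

Fix the vertex order 0 < 1 < 2 < 3 and write every simplex with vertices in increasing order. Then dim K = 2 and the simplices of K are:

  0-simplices (4): [0], [1], [2], [3]
  1-simplices (6): [0,1], [0,2], [0,3], [1,2], [1,3], [2,3]
  2-simplices (4): [0,1,2], [0,1,3], [0,2,3], [1,2,3]

giving chain groups C_0 ≅ Z^4, C_1 ≅ Z^6, C_2 ≅ Z^4.

∂_1: C_1 → C_0 is given by ∂[p,q] = [q] − [p]. For instance
  ∂[0,3] = [3] − [0].
As a 4×6 matrix over Z this has rank 3, with invariant factors (1,1,1).

∂_2: C_2 → C_1 maps a triangle to the signed sum of its edges. For instance
  ∂[0,1,2] = [1,2] − [0,2] + [0,1],
  ∂[0,1,3] = [1,3] − [0,3] + [0,1].
The 6×4 boundary matrix has rank 3 and Smith normal form diag(1,1,1).

Computing H_k = (kernel of ∂_k) / (image of ∂_{k+1}):

  H_0: rank C_0 − rank ∂_1 = 4 − 3 = 1, and the invariant factors of ∂_1 are all 1, so H_0 ≅ Z.
  H_1: rank ker ∂_1 − rank ∂_2 = (6 − 3) − 3 = 0, and the invariant factors of ∂_2 are all 1, so H_1 ≅ 0.
  H_2: rank ker ∂_2 − rank ∂_3 = (4 − 3) − 0 = 1, and there is no ∂_3, so H_2 ≅ Z.

(K is a triangulation of the 2-sphere S^2.)

H_0 ≅ Z,  H_1 = 0,  H_2 ≅ Z.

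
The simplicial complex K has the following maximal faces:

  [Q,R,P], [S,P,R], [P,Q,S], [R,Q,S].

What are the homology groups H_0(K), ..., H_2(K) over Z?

We work with the vertex ordering P < Q < R < S. The simplices of K, each written with vertices in increasing order, are:

  0-simplices (4): P, Q, R, S
  1-simplices (6): PQ, PR, PS, QR, QS, RS
  2-simplices (4): PQR, PQS, PRS, QRS

Hence C_0 ≅ Z^4, C_1 ≅ Z^6, C_2 ≅ Z^4.

∂_1: C_1 → C_0 sends each edge [p,q] (with p < q) to q − p.
This gives a 4×6 integer matrix of rank 3; reducing to Smith normal form yields diagonal entries (1,1,1).

The boundary map ∂_2: C_2 → C_1 maps a triangle to the signed sum of its edges. For instance
  ∂QRS = RS − QS + QR,
  ∂PQS = QS − PS + PQ.
The resulting 6×4 matrix has rank 3, and its Smith normal form has invariant factors (1,1,1).

Reading off H_k = ker ∂_k / im ∂_{k+1}:

  H_0: rank C_0 − rank ∂_1 = 4 − 3 = 1, and the invariant factors of ∂_1 are all 1, so H_0 ≅ Z.
  H_1: rank ker ∂_1 − rank ∂_2 = (6 − 3) − 3 = 0, and the invariant factors of ∂_2 are all 1, so H_1 ≅ 0.
  H_2: rank ker ∂_2 − rank ∂_3 = (4 − 3) − 0 = 1, and there is no ∂_3, so H_2 ≅ Z.

(K is a triangulation of the 2-sphere S^2.)

H_0 = Z,  H_1 = 0,  H_2 = Z.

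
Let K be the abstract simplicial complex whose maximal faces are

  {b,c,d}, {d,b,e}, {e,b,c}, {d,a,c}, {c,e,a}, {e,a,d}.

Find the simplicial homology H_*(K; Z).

H_0 = Z,  H_1 = 0,  H_2 = Z.

Take the total order a < b < c < d < e on the vertex set. Then K (dimension 2) consists of the simplices:

  0-simplices (5): a, b, c, d, e
  1-simplices (9): ac, ad, ae, bc, bd, be, cd, ce, de
  2-simplices (6): acd, ace, ade, bcd, bce, bde

so the chain groups are C_0 ≅ Z^5, C_1 ≅ Z^9, C_2 ≅ Z^6.

Boundary ∂_1: C_1 → C_0 sends each edge [p,q] (with p < q) to q − p. For instance
  ∂be = e − b.
The resulting 5×9 matrix has rank 4, and its Smith normal form has invariant factors (1,1,1,1).

The boundary map ∂_2: C_2 → C_1 acts by ∂[p,q,r] = [q,r] − [p,r] + [p,q]. For instance
  ∂bce = ce − be + bc,
  ∂ace = ce − ae + ac.
This gives a 9×6 integer matrix of rank 5; reducing to Smith normal form yields diagonal entries (1,1,1,1,1).

From H_k ≅ ker(∂_k) / im(∂_{k+1}) we obtain:

  H_0: rank C_0 − rank ∂_1 = 5 − 4 = 1, and the invariant factors of ∂_1 are all 1, so H_0 = Z.
  H_1: rank ker ∂_1 − rank ∂_2 = (9 − 4) − 5 = 0, and the invariant factors of ∂_2 are all 1, so H_1 = 0.
  H_2: rank ker ∂_2 − rank ∂_3 = (6 − 5) − 0 = 1, and there is no ∂_3, so H_2 = Z.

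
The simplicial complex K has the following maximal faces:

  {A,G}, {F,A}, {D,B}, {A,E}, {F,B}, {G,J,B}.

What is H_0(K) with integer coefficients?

H_0 = Z.

Fix the vertex order A < B < D < E < F < G < J and write every simplex with vertices in increasing order. Then dim K = 2 and the simplices of K are:

  0-simplices (7): A, B, D, E, F, G, J
  1-simplices (8): AE, AF, AG, BD, BF, BG, BJ, GJ
  2-simplices (1): BGJ

Hence C_0 ≅ Z^7, C_1 ≅ Z^8, C_2 ≅ Z^1.

Boundary ∂_1: C_1 → C_0 is given by ∂[p,q] = [q] − [p]. For instance
  ∂AF = F − A.
As a 7×8 matrix over Z this has rank 6, with invariant factors (1,1,1,1,1,1).

∂_2: C_2 → C_1 sends each 2-simplex [p,q,r] to [q,r] − [p,r] + [p,q]. For instance
  ∂BGJ = GJ − BJ + BG.
This gives a 8×1 integer matrix of rank 1; reducing to Smith normal form yields diagonal entries (1).

Computing H_k = (kernel of ∂_k) / (image of ∂_{k+1}):

  H_0: rank C_0 − rank ∂_1 = 7 − 6 = 1, and the invariant factors of ∂_1 are all 1, so H_0 ≅ Z.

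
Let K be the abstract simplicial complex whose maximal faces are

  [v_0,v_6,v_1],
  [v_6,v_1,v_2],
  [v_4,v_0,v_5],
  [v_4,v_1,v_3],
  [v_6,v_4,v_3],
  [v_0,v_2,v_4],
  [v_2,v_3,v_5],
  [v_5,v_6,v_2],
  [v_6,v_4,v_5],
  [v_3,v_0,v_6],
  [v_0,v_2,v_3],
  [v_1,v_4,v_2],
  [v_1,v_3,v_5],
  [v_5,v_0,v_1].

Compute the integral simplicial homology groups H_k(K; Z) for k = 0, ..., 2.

Order the vertices as v_0 < v_1 < v_2 < v_3 < v_4 < v_5 < v_6. Listing each simplex with vertices in this order, K has dimension 2 with simplices:

  0-simplices (7): [v_0], [v_1], [v_2], [v_3], [v_4], [v_5], [v_6]
  1-simplices (21): (21 of them)
  2-simplices (14): (14 of them)

Hence C_0 ≅ Z^7, C_1 ≅ Z^21, C_2 ≅ Z^14.

The boundary map ∂_1: C_1 → C_0 sends each edge [p,q] (with p < q) to q − p.
This gives a 7×21 integer matrix of rank 6; reducing to Smith normal form yields diagonal entries (1,1,1,1,1,1).

Boundary ∂_2: C_2 → C_1 maps a triangle to the signed sum of its edges. For instance
  ∂[v_0,v_1,v_6] = [v_1,v_6] − [v_0,v_6] + [v_0,v_1],
  ∂[v_2,v_5,v_6] = [v_5,v_6] − [v_2,v_6] + [v_2,v_5].
As a 21×14 matrix over Z this has rank 13, with invariant factors (1,1,1,1,1,1,1,1,1,1,1,1,1).

From H_k ≅ ker(∂_k) / im(∂_{k+1}) we obtain:

  H_0: rank C_0 − rank ∂_1 = 7 − 6 = 1, and the invariant factors of ∂_1 are all 1, so H_0 = Z.
  H_1: rank ker ∂_1 − rank ∂_2 = (21 − 6) − 13 = 2, and the invariant factors of ∂_2 are all 1, so H_1 = Z^2.
  H_2: rank ker ∂_2 − rank ∂_3 = (14 − 13) − 0 = 1, and there is no ∂_3, so H_2 = Z.

H_0 ≅ Z,  H_1 ≅ Z^2,  H_2 ≅ Z.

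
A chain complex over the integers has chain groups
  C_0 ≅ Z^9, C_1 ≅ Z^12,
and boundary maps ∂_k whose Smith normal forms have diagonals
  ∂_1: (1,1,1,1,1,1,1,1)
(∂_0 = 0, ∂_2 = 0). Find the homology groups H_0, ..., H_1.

H_0: b_0 = 9 − 0 − 8 = 1; torsion from ∂_1 factors > 1: none. So H_0 = Z.
H_1: b_1 = 12 − 8 − 0 = 4; torsion from ∂_2 factors > 1: none. So H_1 = Z^4.

H_0 = Z,  H_1 = Z^4.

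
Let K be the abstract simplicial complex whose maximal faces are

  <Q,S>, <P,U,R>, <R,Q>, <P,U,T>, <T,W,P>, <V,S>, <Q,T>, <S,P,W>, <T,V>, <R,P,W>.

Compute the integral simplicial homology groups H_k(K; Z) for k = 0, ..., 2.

We work with the vertex ordering P < Q < R < S < T < U < V < W. The simplices of K, each written with vertices in increasing order, are:

  0-simplices (8): P, Q, R, S, T, U, V, W
  1-simplices (15): PR, PS, PT, PU, PW, QR, QS, QT, RU, RW, SV, SW, TU, TV, TW
  2-simplices (5): PRU, PRW, PSW, PTU, PTW

Hence C_0 ≅ Z^8, C_1 ≅ Z^15, C_2 ≅ Z^5.

∂_1: C_1 → C_0 is given by ∂[p,q] = [q] − [p]. For instance
  ∂QT = T − Q.
The 8×15 boundary matrix has rank 7 and Smith normal form diag(1,1,1,1,1,1,1).

The boundary map ∂_2: C_2 → C_1 sends each 2-simplex [p,q,r] to [q,r] − [p,r] + [p,q]. For instance
  ∂PRU = RU − PU + PR,
  ∂PTW = TW − PW + PT.
This gives a 15×5 integer matrix of rank 5; reducing to Smith normal form yields diagonal entries (1,1,1,1,1).

Now H_k = ker ∂_k / im ∂_{k+1}, so:

  H_0: rank C_0 − rank ∂_1 = 8 − 7 = 1, and the invariant factors of ∂_1 are all 1, so H_0 ≅ Z.
  H_1: rank ker ∂_1 − rank ∂_2 = (15 − 7) − 5 = 3, and the invariant factors of ∂_2 are all 1, so H_1 ≅ Z^3.
  H_2: rank ker ∂_2 − rank ∂_3 = (5 − 5) − 0 = 0, and there is no ∂_3, so H_2 ≅ 0.

H_0 = Z,  H_1 = Z^3,  H_2 = 0.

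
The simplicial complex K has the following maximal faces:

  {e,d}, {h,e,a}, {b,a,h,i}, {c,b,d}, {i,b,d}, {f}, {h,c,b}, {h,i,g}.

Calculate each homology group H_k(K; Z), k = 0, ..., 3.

H_0 = Z^2,  H_1 = Z,  H_2 = 0,  H_3 = 0.

K has 9 vertices, 16 edges, 9 triangles, 1 3-simplex.
rank ∂_0 = 0, rank ∂_1 = 7 ⇒ b_0 = 9 − 0 − 7 = 2; all invariant factors of ∂_1 are 1 so no torsion. So H_0 ≅ Z^2.
rank ∂_1 = 7, rank ∂_2 = 8 ⇒ b_1 = 16 − 7 − 8 = 1; all invariant factors of ∂_2 are 1 so no torsion. So H_1 ≅ Z.
rank ∂_2 = 8, rank ∂_3 = 1 ⇒ b_2 = 9 − 8 − 1 = 0; all invariant factors of ∂_3 are 1 so no torsion. So H_2 ≅ 0.
rank ∂_3 = 1, rank ∂_4 = 0 ⇒ b_3 = 1 − 1 − 0 = 0. So H_3 ≅ 0.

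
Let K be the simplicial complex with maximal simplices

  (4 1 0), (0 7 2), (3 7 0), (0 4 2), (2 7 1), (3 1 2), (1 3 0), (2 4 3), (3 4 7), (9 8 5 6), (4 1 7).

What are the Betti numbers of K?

Take the total order 0 < 1 < 2 < 3 < 4 < 5 < 6 < 7 < 8 < 9 on the vertex set. Then K (dimension 3) consists of the simplices:

  0-simplices (10): [0], [1], [2], [3], [4], [5], [6], [7], [8], [9]
  1-simplices (21): [0,1], [0,2], [0,3], [0,4], [0,7], [1,2], [1,3], [1,4], [1,7], [2,3], [2,4], [2,7], [3,4], [3,7], [4,7], [5,6], [5,8], [5,9], [6,8], [6,9], [8,9]
  2-simplices (14): [0,1,3], [0,1,4], [0,2,4], [0,2,7], [0,3,7], [1,2,3], [1,2,7], [1,4,7], [2,3,4], [3,4,7], [5,6,8], [5,6,9], [5,8,9], [6,8,9]
  3-simplices (1): [5,6,8,9]

giving chain groups C_0 ≅ Z^10, C_1 ≅ Z^21, C_2 ≅ Z^14, C_3 ≅ Z^1.

The boundary map ∂_1: C_1 → C_0 maps an edge to its endpoints' difference, ∂[p,q] = q − p.
This gives a 10×21 integer matrix of rank 8; reducing to Smith normal form yields diagonal entries (1,1,1,1,1,1,1,1).

The boundary map ∂_2: C_2 → C_1 maps a triangle to the signed sum of its edges. For instance
  ∂[1,4,7] = [4,7] − [1,7] + [1,4],
  ∂[0,2,4] = [2,4] − [0,4] + [0,2].
As a 21×14 matrix over Z this has rank 13, with invariant factors (1,1,1,1,1,1,1,1,1,1,1,1,2).

The boundary map ∂_3: C_3 → C_2 sends each 3-simplex σ to the alternating sum Σ_i (−1)^i (σ with its i-th vertex removed). For instance
  ∂[5,6,8,9] = [6,8,9] − [5,8,9] + [5,6,9] − [5,6,8].
This gives a 14×1 integer matrix of rank 1; reducing to Smith normal form yields diagonal entries (1).

From H_k ≅ ker(∂_k) / im(∂_{k+1}) we obtain:

  H_0: rank C_0 − rank ∂_1 = 10 − 8 = 2, and the invariant factors of ∂_1 are all 1, so H_0 = Z^2.
  H_1: rank ker ∂_1 − rank ∂_2 = (21 − 8) − 13 = 0, and ∂_2 has invariant factor 2 > 1, so H_1 = Z_2.
  H_2: rank ker ∂_2 − rank ∂_3 = (14 − 13) − 1 = 0, and the invariant factors of ∂_3 are all 1, so H_2 = 0.
  H_3: rank ker ∂_3 − rank ∂_4 = (1 − 1) − 0 = 0, and there is no ∂_4, so H_3 = 0.

Hence the Betti numbers are b_0 = 2, b_1 = 0, b_2 = 0, b_3 = 0.

b_0 = 2, b_1 = 0, b_2 = 0, b_3 = 0.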